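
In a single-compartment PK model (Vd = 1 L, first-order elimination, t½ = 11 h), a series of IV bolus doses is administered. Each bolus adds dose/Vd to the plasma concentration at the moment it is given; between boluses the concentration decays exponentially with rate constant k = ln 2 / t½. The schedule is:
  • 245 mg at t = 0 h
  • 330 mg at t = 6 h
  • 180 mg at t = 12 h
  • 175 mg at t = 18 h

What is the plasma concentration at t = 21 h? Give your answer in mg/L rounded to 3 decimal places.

k = ln 2 / 11 = 0.06301 per h
Dose 1 (245 mg at t=0 h): 245·exp(−0.06301·21) = 65.234 mg/L
Dose 2 (330 mg at t=6 h): 330·exp(−0.06301·15) = 128.239 mg/L
Dose 3 (180 mg at t=12 h): 180·exp(−0.06301·9) = 102.088 mg/L
Dose 4 (175 mg at t=18 h): 175·exp(−0.06301·3) = 144.857 mg/L
C(21) = 65.234 + 128.239 + 102.088 + 144.857 = 440.417 mg/L

440.417 mg/L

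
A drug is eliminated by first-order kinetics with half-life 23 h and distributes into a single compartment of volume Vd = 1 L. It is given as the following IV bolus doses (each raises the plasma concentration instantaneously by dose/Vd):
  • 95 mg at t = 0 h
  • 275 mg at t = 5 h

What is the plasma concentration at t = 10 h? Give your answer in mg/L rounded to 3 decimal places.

k = ln 2 / 23 = 0.03014 per h
Dose 1 (95 mg at t=0 h): 95·exp(−0.03014·10) = 70.281 mg/L
Dose 2 (275 mg at t=5 h): 275·exp(−0.03014·5) = 236.533 mg/L
C(10) = 70.281 + 236.533 = 306.814 mg/L

306.814 mg/L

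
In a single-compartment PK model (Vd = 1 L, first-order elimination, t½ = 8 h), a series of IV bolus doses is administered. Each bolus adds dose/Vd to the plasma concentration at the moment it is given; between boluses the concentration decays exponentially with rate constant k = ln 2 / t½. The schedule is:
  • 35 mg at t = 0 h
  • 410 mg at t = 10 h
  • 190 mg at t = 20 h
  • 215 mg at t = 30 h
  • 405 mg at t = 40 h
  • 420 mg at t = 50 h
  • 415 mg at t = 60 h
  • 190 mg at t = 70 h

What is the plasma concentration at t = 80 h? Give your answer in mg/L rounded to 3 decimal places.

201.981 mg/L

k = ln 2 / 8 = 0.08664 per h
Dose 1 (35 mg at t=0 h): 35·exp(−0.08664·80) = 0.034 mg/L
Dose 2 (410 mg at t=10 h): 410·exp(−0.08664·70) = 0.952 mg/L
Dose 3 (190 mg at t=20 h): 190·exp(−0.08664·60) = 1.050 mg/L
Dose 4 (215 mg at t=30 h): 215·exp(−0.08664·50) = 2.825 mg/L
Dose 5 (405 mg at t=40 h): 405·exp(−0.08664·40) = 12.656 mg/L
Dose 6 (420 mg at t=50 h): 420·exp(−0.08664·30) = 31.217 mg/L
Dose 7 (415 mg at t=60 h): 415·exp(−0.08664·20) = 73.362 mg/L
Dose 8 (190 mg at t=70 h): 190·exp(−0.08664·10) = 79.885 mg/L
C(80) = 0.034 + 0.952 + 1.050 + 2.825 + 12.656 + 31.217 + 73.362 + 79.885 = 201.981 mg/L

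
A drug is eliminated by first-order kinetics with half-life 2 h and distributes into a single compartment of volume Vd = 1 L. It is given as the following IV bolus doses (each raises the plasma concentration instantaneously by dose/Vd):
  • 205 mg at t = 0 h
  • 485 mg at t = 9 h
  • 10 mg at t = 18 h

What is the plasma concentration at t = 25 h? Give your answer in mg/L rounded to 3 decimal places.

2.814 mg/L

k = ln 2 / 2 = 0.34657 per h
Dose 1 (205 mg at t=0 h): 205·exp(−0.34657·25) = 0.035 mg/L
Dose 2 (485 mg at t=9 h): 485·exp(−0.34657·16) = 1.895 mg/L
Dose 3 (10 mg at t=18 h): 10·exp(−0.34657·7) = 0.884 mg/L
C(25) = 0.035 + 1.895 + 0.884 = 2.814 mg/L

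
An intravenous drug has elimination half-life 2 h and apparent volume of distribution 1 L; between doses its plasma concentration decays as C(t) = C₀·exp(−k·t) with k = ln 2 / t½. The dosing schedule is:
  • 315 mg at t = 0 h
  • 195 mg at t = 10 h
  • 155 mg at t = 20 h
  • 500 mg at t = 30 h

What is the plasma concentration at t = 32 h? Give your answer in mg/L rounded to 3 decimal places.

252.522 mg/L

k = ln 2 / 2 = 0.34657 per h
Dose 1 (315 mg at t=0 h): 315·exp(−0.34657·32) = 0.005 mg/L
Dose 2 (195 mg at t=10 h): 195·exp(−0.34657·22) = 0.095 mg/L
Dose 3 (155 mg at t=20 h): 155·exp(−0.34657·12) = 2.422 mg/L
Dose 4 (500 mg at t=30 h): 500·exp(−0.34657·2) = 250.000 mg/L
C(32) = 0.005 + 0.095 + 2.422 + 250.000 = 252.522 mg/L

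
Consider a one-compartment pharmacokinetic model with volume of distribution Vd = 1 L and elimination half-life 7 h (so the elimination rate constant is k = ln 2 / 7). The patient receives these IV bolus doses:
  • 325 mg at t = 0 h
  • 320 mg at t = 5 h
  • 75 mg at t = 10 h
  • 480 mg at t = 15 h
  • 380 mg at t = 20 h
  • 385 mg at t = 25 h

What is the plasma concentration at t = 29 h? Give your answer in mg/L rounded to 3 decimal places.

594.495 mg/L

k = ln 2 / 7 = 0.09902 per h
Dose 1 (325 mg at t=0 h): 325·exp(−0.09902·29) = 18.398 mg/L
Dose 2 (320 mg at t=5 h): 320·exp(−0.09902·24) = 29.720 mg/L
Dose 3 (75 mg at t=10 h): 75·exp(−0.09902·19) = 11.428 mg/L
Dose 4 (480 mg at t=15 h): 480·exp(−0.09902·14) = 120.000 mg/L
Dose 5 (380 mg at t=20 h): 380·exp(−0.09902·9) = 155.864 mg/L
Dose 6 (385 mg at t=25 h): 385·exp(−0.09902·4) = 259.086 mg/L
C(29) = 18.398 + 29.720 + 11.428 + 120.000 + 155.864 + 259.086 = 594.495 mg/L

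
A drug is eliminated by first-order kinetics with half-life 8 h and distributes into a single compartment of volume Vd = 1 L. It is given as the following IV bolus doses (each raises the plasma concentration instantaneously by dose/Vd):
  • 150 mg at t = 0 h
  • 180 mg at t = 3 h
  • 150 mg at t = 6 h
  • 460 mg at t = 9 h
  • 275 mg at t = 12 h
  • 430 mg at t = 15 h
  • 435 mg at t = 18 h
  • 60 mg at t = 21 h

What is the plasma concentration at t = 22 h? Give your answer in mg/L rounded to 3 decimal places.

956.328 mg/L

k = ln 2 / 8 = 0.08664 per h
Dose 1 (150 mg at t=0 h): 150·exp(−0.08664·22) = 22.298 mg/L
Dose 2 (180 mg at t=3 h): 180·exp(−0.08664·19) = 34.700 mg/L
Dose 3 (150 mg at t=6 h): 150·exp(−0.08664·16) = 37.500 mg/L
Dose 4 (460 mg at t=9 h): 460·exp(−0.08664·13) = 149.137 mg/L
Dose 5 (275 mg at t=12 h): 275·exp(−0.08664·10) = 115.623 mg/L
Dose 6 (430 mg at t=15 h): 430·exp(−0.08664·7) = 234.459 mg/L
Dose 7 (435 mg at t=18 h): 435·exp(−0.08664·4) = 307.591 mg/L
Dose 8 (60 mg at t=21 h): 60·exp(−0.08664·1) = 55.020 mg/L
C(22) = 22.298 + 34.700 + 37.500 + 149.137 + 115.623 + 234.459 + 307.591 + 55.020 = 956.328 mg/L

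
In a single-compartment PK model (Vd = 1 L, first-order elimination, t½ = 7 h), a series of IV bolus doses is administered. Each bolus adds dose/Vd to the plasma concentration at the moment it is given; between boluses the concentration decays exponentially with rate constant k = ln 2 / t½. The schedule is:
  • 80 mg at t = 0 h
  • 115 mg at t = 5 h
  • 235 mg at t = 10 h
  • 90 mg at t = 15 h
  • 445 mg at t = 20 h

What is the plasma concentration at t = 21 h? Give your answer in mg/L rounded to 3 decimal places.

k = ln 2 / 7 = 0.09902 per h
Dose 1 (80 mg at t=0 h): 80·exp(−0.09902·21) = 10.000 mg/L
Dose 2 (115 mg at t=5 h): 115·exp(−0.09902·16) = 23.585 mg/L
Dose 3 (235 mg at t=10 h): 235·exp(−0.09902·11) = 79.072 mg/L
Dose 4 (90 mg at t=15 h): 90·exp(−0.09902·6) = 49.684 mg/L
Dose 5 (445 mg at t=20 h): 445·exp(−0.09902·1) = 403.047 mg/L
C(21) = 10.000 + 23.585 + 79.072 + 49.684 + 403.047 = 565.387 mg/L

565.387 mg/L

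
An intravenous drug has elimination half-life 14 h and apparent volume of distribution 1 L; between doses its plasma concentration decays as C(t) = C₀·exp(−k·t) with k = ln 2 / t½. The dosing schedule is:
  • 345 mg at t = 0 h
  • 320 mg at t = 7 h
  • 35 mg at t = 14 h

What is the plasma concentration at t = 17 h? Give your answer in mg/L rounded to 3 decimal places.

373.902 mg/L

k = ln 2 / 14 = 0.04951 per h
Dose 1 (345 mg at t=0 h): 345·exp(−0.04951·17) = 148.690 mg/L
Dose 2 (320 mg at t=7 h): 320·exp(−0.04951·10) = 195.042 mg/L
Dose 3 (35 mg at t=14 h): 35·exp(−0.04951·3) = 30.169 mg/L
C(17) = 148.690 + 195.042 + 30.169 = 373.902 mg/L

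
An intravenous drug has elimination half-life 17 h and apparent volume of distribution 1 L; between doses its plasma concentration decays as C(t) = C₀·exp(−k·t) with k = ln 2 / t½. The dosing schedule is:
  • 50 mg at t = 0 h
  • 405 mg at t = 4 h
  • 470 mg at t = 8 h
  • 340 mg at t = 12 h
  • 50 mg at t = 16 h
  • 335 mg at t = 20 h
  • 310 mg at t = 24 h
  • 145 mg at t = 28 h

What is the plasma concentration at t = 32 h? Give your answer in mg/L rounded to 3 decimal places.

k = ln 2 / 17 = 0.04077 per h
Dose 1 (50 mg at t=0 h): 50·exp(−0.04077·32) = 13.562 mg/L
Dose 2 (405 mg at t=4 h): 405·exp(−0.04077·28) = 129.313 mg/L
Dose 3 (470 mg at t=8 h): 470·exp(−0.04077·24) = 176.650 mg/L
Dose 4 (340 mg at t=12 h): 340·exp(−0.04077·20) = 150.427 mg/L
Dose 5 (50 mg at t=16 h): 50·exp(−0.04077·16) = 26.040 mg/L
Dose 6 (335 mg at t=20 h): 335·exp(−0.04077·12) = 205.378 mg/L
Dose 7 (310 mg at t=24 h): 310·exp(−0.04077·8) = 223.718 mg/L
Dose 8 (145 mg at t=28 h): 145·exp(−0.04077·4) = 123.179 mg/L
C(32) = 13.562 + 129.313 + 176.650 + 150.427 + 26.040 + 205.378 + 223.718 + 123.179 = 1048.267 mg/L

1048.267 mg/L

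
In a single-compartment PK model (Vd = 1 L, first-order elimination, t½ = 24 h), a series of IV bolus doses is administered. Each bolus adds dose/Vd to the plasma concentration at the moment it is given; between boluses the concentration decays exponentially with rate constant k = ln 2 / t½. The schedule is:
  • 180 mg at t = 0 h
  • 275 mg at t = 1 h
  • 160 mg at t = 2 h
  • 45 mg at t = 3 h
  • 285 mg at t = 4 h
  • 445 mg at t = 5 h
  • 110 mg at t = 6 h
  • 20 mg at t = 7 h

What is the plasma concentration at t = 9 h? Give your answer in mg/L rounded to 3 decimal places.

k = ln 2 / 24 = 0.02888 per h
Dose 1 (180 mg at t=0 h): 180·exp(−0.02888·9) = 138.799 mg/L
Dose 2 (275 mg at t=1 h): 275·exp(−0.02888·8) = 218.268 mg/L
Dose 3 (160 mg at t=2 h): 160·exp(−0.02888·7) = 130.713 mg/L
Dose 4 (45 mg at t=3 h): 45·exp(−0.02888·6) = 37.840 mg/L
Dose 5 (285 mg at t=4 h): 285·exp(−0.02888·5) = 246.678 mg/L
Dose 6 (445 mg at t=5 h): 445·exp(−0.02888·4) = 396.450 mg/L
Dose 7 (110 mg at t=6 h): 110·exp(−0.02888·3) = 100.870 mg/L
Dose 8 (20 mg at t=7 h): 20·exp(−0.02888·2) = 18.877 mg/L
C(9) = 138.799 + 218.268 + 130.713 + 37.840 + 246.678 + 396.450 + 100.870 + 18.877 = 1288.496 mg/L

1288.496 mg/L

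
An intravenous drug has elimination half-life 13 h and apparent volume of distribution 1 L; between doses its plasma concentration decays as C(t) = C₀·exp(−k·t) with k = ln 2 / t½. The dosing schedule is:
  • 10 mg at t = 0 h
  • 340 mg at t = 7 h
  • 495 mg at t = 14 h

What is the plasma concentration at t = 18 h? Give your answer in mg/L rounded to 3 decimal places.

k = ln 2 / 13 = 0.05332 per h
Dose 1 (10 mg at t=0 h): 10·exp(−0.05332·18) = 3.830 mg/L
Dose 2 (340 mg at t=7 h): 340·exp(−0.05332·11) = 189.130 mg/L
Dose 3 (495 mg at t=14 h): 495·exp(−0.05332·4) = 399.927 mg/L
C(18) = 3.830 + 189.130 + 399.927 = 592.887 mg/L

592.887 mg/L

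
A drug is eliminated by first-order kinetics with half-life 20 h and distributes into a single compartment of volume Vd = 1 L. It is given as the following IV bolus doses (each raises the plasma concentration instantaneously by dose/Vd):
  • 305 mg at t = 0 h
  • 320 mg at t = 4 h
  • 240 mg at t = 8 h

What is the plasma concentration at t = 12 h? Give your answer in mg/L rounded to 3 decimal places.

k = ln 2 / 20 = 0.03466 per h
Dose 1 (305 mg at t=0 h): 305·exp(−0.03466·12) = 201.225 mg/L
Dose 2 (320 mg at t=4 h): 320·exp(−0.03466·8) = 242.515 mg/L
Dose 3 (240 mg at t=8 h): 240·exp(−0.03466·4) = 208.932 mg/L
C(12) = 201.225 + 242.515 + 208.932 = 652.672 mg/L

652.672 mg/L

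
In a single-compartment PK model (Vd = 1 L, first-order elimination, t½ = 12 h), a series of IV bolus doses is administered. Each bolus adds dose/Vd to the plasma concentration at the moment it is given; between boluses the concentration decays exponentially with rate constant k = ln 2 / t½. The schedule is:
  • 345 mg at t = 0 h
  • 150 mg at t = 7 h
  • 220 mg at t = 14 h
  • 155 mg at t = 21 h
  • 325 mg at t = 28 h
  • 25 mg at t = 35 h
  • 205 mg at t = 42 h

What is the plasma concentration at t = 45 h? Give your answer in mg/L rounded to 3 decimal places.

k = ln 2 / 12 = 0.05776 per h
Dose 1 (345 mg at t=0 h): 345·exp(−0.05776·45) = 25.642 mg/L
Dose 2 (150 mg at t=7 h): 150·exp(−0.05776·38) = 16.704 mg/L
Dose 3 (220 mg at t=14 h): 220·exp(−0.05776·31) = 36.708 mg/L
Dose 4 (155 mg at t=21 h): 155·exp(−0.05776·24) = 38.750 mg/L
Dose 5 (325 mg at t=28 h): 325·exp(−0.05776·17) = 121.737 mg/L
Dose 6 (25 mg at t=35 h): 25·exp(−0.05776·10) = 14.031 mg/L
Dose 7 (205 mg at t=42 h): 205·exp(−0.05776·3) = 172.384 mg/L
C(45) = 25.642 + 16.704 + 36.708 + 38.750 + 121.737 + 14.031 + 172.384 = 425.957 mg/L

425.957 mg/L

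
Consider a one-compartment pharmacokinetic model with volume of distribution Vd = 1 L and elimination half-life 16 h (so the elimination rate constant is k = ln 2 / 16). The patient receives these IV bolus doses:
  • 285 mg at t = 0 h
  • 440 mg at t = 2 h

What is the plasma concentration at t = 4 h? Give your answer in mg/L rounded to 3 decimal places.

643.137 mg/L

k = ln 2 / 16 = 0.04332 per h
Dose 1 (285 mg at t=0 h): 285·exp(−0.04332·4) = 239.655 mg/L
Dose 2 (440 mg at t=2 h): 440·exp(−0.04332·2) = 403.482 mg/L
C(4) = 239.655 + 403.482 = 643.137 mg/L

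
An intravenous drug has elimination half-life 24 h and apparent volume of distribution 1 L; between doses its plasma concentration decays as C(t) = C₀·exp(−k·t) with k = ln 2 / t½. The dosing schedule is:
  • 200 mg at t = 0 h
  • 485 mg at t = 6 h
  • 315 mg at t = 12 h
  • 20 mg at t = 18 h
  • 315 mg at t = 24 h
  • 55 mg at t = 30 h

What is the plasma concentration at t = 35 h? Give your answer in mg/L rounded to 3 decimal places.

k = ln 2 / 24 = 0.02888 per h
Dose 1 (200 mg at t=0 h): 200·exp(−0.02888·35) = 72.783 mg/L
Dose 2 (485 mg at t=6 h): 485·exp(−0.02888·29) = 209.893 mg/L
Dose 3 (315 mg at t=12 h): 315·exp(−0.02888·23) = 162.115 mg/L
Dose 4 (20 mg at t=18 h): 20·exp(−0.02888·17) = 12.241 mg/L
Dose 5 (315 mg at t=24 h): 315·exp(−0.02888·11) = 229.265 mg/L
Dose 6 (55 mg at t=30 h): 55·exp(−0.02888·5) = 47.605 mg/L
C(35) = 72.783 + 209.893 + 162.115 + 12.241 + 229.265 + 47.605 = 733.901 mg/L

733.901 mg/L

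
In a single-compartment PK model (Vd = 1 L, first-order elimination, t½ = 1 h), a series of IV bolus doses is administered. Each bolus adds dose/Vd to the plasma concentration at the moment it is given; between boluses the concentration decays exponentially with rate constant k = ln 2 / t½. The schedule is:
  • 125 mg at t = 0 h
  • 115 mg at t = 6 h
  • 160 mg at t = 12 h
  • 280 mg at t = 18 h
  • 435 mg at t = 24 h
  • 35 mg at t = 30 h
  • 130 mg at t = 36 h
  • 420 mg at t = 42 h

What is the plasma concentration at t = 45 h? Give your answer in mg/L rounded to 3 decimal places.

52.755 mg/L

k = ln 2 / 1 = 0.69315 per h
Dose 1 (125 mg at t=0 h): 125·exp(−0.69315·45) = 0.000 mg/L
Dose 2 (115 mg at t=6 h): 115·exp(−0.69315·39) = 0.000 mg/L
Dose 3 (160 mg at t=12 h): 160·exp(−0.69315·33) = 0.000 mg/L
Dose 4 (280 mg at t=18 h): 280·exp(−0.69315·27) = 0.000 mg/L
Dose 5 (435 mg at t=24 h): 435·exp(−0.69315·21) = 0.000 mg/L
Dose 6 (35 mg at t=30 h): 35·exp(−0.69315·15) = 0.001 mg/L
Dose 7 (130 mg at t=36 h): 130·exp(−0.69315·9) = 0.254 mg/L
Dose 8 (420 mg at t=42 h): 420·exp(−0.69315·3) = 52.500 mg/L
C(45) = 0.000 + 0.000 + 0.000 + 0.000 + 0.000 + 0.001 + 0.254 + 52.500 = 52.755 mg/L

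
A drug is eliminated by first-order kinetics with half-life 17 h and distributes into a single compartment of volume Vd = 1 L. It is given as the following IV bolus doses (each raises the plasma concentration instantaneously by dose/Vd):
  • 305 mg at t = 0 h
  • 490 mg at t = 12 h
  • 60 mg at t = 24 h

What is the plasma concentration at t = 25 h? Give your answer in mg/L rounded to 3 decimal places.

k = ln 2 / 17 = 0.04077 per h
Dose 1 (305 mg at t=0 h): 305·exp(−0.04077·25) = 110.055 mg/L
Dose 2 (490 mg at t=12 h): 490·exp(−0.04077·13) = 288.401 mg/L
Dose 3 (60 mg at t=24 h): 60·exp(−0.04077·1) = 57.603 mg/L
C(25) = 110.055 + 288.401 + 57.603 = 456.058 mg/L

456.058 mg/L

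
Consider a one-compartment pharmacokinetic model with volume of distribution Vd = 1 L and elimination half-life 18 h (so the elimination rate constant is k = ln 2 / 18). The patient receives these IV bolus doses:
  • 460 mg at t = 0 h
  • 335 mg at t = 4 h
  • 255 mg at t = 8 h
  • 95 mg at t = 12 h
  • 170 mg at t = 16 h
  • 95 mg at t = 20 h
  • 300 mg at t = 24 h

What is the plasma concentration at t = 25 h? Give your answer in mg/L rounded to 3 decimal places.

k = ln 2 / 18 = 0.03851 per h
Dose 1 (460 mg at t=0 h): 460·exp(−0.03851·25) = 175.655 mg/L
Dose 2 (335 mg at t=4 h): 335·exp(−0.03851·21) = 149.226 mg/L
Dose 3 (255 mg at t=8 h): 255·exp(−0.03851·17) = 132.506 mg/L
Dose 4 (95 mg at t=12 h): 95·exp(−0.03851·13) = 57.585 mg/L
Dose 5 (170 mg at t=16 h): 170·exp(−0.03851·9) = 120.208 mg/L
Dose 6 (95 mg at t=20 h): 95·exp(−0.03851·5) = 78.362 mg/L
Dose 7 (300 mg at t=24 h): 300·exp(−0.03851·1) = 288.667 mg/L
C(25) = 175.655 + 149.226 + 132.506 + 57.585 + 120.208 + 78.362 + 288.667 = 1002.209 mg/L

1002.209 mg/L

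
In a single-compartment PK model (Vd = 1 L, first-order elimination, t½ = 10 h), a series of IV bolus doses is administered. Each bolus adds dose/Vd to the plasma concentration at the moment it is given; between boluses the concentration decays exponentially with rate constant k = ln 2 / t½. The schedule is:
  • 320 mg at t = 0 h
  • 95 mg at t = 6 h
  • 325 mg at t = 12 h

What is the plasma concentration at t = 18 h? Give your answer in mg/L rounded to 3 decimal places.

k = ln 2 / 10 = 0.06931 per h
Dose 1 (320 mg at t=0 h): 320·exp(−0.06931·18) = 91.896 mg/L
Dose 2 (95 mg at t=6 h): 95·exp(−0.06931·12) = 41.351 mg/L
Dose 3 (325 mg at t=12 h): 325·exp(−0.06931·6) = 214.420 mg/L
C(18) = 91.896 + 41.351 + 214.420 = 347.667 mg/L

347.667 mg/L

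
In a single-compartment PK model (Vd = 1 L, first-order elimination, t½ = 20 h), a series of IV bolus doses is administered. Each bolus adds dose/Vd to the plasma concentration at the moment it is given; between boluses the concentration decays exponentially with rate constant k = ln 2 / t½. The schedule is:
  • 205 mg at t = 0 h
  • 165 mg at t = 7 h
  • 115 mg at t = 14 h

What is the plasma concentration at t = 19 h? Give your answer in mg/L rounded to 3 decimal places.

311.677 mg/L

k = ln 2 / 20 = 0.03466 per h
Dose 1 (205 mg at t=0 h): 205·exp(−0.03466·19) = 106.115 mg/L
Dose 2 (165 mg at t=7 h): 165·exp(−0.03466·12) = 108.859 mg/L
Dose 3 (115 mg at t=14 h): 115·exp(−0.03466·5) = 96.703 mg/L
C(19) = 106.115 + 108.859 + 96.703 = 311.677 mg/L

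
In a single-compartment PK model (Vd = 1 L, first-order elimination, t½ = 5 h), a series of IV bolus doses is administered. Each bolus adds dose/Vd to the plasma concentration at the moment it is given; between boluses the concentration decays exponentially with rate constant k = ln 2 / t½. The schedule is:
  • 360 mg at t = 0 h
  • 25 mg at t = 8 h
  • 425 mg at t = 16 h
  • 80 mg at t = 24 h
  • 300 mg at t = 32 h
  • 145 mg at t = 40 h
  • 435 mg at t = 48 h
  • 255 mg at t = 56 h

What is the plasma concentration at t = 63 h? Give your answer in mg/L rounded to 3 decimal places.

162.120 mg/L

k = ln 2 / 5 = 0.13863 per h
Dose 1 (360 mg at t=0 h): 360·exp(−0.13863·63) = 0.058 mg/L
Dose 2 (25 mg at t=8 h): 25·exp(−0.13863·55) = 0.012 mg/L
Dose 3 (425 mg at t=16 h): 425·exp(−0.13863·47) = 0.629 mg/L
Dose 4 (80 mg at t=24 h): 80·exp(−0.13863·39) = 0.359 mg/L
Dose 5 (300 mg at t=32 h): 300·exp(−0.13863·31) = 4.081 mg/L
Dose 6 (145 mg at t=40 h): 145·exp(−0.13863·23) = 5.979 mg/L
Dose 7 (435 mg at t=48 h): 435·exp(−0.13863·15) = 54.375 mg/L
Dose 8 (255 mg at t=56 h): 255·exp(−0.13863·7) = 96.627 mg/L
C(63) = 0.058 + 0.012 + 0.629 + 0.359 + 4.081 + 5.979 + 54.375 + 96.627 = 162.120 mg/L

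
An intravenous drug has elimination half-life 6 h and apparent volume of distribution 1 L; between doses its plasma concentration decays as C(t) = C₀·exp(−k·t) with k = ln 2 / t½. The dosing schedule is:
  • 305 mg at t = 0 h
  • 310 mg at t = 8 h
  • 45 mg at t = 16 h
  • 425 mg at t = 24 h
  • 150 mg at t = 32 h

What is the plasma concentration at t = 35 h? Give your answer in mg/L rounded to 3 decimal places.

k = ln 2 / 6 = 0.11552 per h
Dose 1 (305 mg at t=0 h): 305·exp(−0.11552·35) = 5.349 mg/L
Dose 2 (310 mg at t=8 h): 310·exp(−0.11552·27) = 13.700 mg/L
Dose 3 (45 mg at t=16 h): 45·exp(−0.11552·19) = 5.011 mg/L
Dose 4 (425 mg at t=24 h): 425·exp(−0.11552·11) = 119.262 mg/L
Dose 5 (150 mg at t=32 h): 150·exp(−0.11552·3) = 106.066 mg/L
C(35) = 5.349 + 13.700 + 5.011 + 119.262 + 106.066 = 249.388 mg/L

249.388 mg/L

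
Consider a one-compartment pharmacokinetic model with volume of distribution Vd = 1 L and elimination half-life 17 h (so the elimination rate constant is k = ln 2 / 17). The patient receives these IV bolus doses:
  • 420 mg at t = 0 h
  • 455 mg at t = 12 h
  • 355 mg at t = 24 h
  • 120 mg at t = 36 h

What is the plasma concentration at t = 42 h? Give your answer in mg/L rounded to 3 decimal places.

k = ln 2 / 17 = 0.04077 per h
Dose 1 (420 mg at t=0 h): 420·exp(−0.04077·42) = 75.775 mg/L
Dose 2 (455 mg at t=12 h): 455·exp(−0.04077·30) = 133.900 mg/L
Dose 3 (355 mg at t=24 h): 355·exp(−0.04077·18) = 170.408 mg/L
Dose 4 (120 mg at t=36 h): 120·exp(−0.04077·6) = 93.958 mg/L
C(42) = 75.775 + 133.900 + 170.408 + 93.958 = 474.042 mg/L

474.042 mg/L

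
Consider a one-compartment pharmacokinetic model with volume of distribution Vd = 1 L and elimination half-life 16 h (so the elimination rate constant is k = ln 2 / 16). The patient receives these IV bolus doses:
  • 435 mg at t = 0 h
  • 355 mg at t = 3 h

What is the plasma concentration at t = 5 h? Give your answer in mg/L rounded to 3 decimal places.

675.818 mg/L

k = ln 2 / 16 = 0.04332 per h
Dose 1 (435 mg at t=0 h): 435·exp(−0.04332·5) = 350.282 mg/L
Dose 2 (355 mg at t=3 h): 355·exp(−0.04332·2) = 325.536 mg/L
C(5) = 350.282 + 325.536 = 675.818 mg/L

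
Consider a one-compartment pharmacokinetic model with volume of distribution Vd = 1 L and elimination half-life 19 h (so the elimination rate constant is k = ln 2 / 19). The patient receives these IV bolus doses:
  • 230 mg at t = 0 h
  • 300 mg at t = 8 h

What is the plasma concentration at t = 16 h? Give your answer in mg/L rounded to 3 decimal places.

352.365 mg/L

k = ln 2 / 19 = 0.03648 per h
Dose 1 (230 mg at t=0 h): 230·exp(−0.03648·16) = 128.301 mg/L
Dose 2 (300 mg at t=8 h): 300·exp(−0.03648·8) = 224.064 mg/L
C(16) = 128.301 + 224.064 = 352.365 mg/L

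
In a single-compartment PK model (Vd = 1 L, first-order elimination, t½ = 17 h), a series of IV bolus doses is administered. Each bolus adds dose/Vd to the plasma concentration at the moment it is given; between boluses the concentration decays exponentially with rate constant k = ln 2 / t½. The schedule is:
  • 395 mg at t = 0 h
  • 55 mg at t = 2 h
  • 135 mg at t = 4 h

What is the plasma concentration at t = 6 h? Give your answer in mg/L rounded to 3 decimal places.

k = ln 2 / 17 = 0.04077 per h
Dose 1 (395 mg at t=0 h): 395·exp(−0.04077·6) = 309.280 mg/L
Dose 2 (55 mg at t=2 h): 55·exp(−0.04077·4) = 46.723 mg/L
Dose 3 (135 mg at t=4 h): 135·exp(−0.04077·2) = 124.428 mg/L
C(6) = 309.280 + 46.723 + 124.428 = 480.431 mg/L

480.431 mg/L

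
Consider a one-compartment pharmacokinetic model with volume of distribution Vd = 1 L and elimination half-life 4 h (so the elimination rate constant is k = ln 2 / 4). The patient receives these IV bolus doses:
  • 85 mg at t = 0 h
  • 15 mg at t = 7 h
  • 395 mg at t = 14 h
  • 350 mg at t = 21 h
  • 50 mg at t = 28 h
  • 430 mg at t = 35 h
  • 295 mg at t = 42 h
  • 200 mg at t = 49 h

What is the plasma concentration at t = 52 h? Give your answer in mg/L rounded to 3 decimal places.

k = ln 2 / 4 = 0.17329 per h
Dose 1 (85 mg at t=0 h): 85·exp(−0.17329·52) = 0.010 mg/L
Dose 2 (15 mg at t=7 h): 15·exp(−0.17329·45) = 0.006 mg/L
Dose 3 (395 mg at t=14 h): 395·exp(−0.17329·38) = 0.546 mg/L
Dose 4 (350 mg at t=21 h): 350·exp(−0.17329·31) = 1.626 mg/L
Dose 5 (50 mg at t=28 h): 50·exp(−0.17329·24) = 0.781 mg/L
Dose 6 (430 mg at t=35 h): 430·exp(−0.17329·17) = 22.599 mg/L
Dose 7 (295 mg at t=42 h): 295·exp(−0.17329·10) = 52.149 mg/L
Dose 8 (200 mg at t=49 h): 200·exp(−0.17329·3) = 118.921 mg/L
C(52) = 0.010 + 0.006 + 0.546 + 1.626 + 0.781 + 22.599 + 52.149 + 118.921 = 196.638 mg/L

196.638 mg/L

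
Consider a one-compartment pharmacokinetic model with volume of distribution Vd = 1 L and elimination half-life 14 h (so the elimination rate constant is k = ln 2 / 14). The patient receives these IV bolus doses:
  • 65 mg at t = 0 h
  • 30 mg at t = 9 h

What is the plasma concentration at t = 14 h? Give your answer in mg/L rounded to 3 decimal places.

55.921 mg/L

k = ln 2 / 14 = 0.04951 per h
Dose 1 (65 mg at t=0 h): 65·exp(−0.04951·14) = 32.500 mg/L
Dose 2 (30 mg at t=9 h): 30·exp(−0.04951·5) = 23.421 mg/L
C(14) = 32.500 + 23.421 = 55.921 mg/L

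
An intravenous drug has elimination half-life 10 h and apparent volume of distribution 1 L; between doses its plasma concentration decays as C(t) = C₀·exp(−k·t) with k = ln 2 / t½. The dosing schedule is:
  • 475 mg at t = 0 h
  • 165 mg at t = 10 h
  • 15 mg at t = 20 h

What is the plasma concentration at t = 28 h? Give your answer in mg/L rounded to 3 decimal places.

124.203 mg/L

k = ln 2 / 10 = 0.06931 per h
Dose 1 (475 mg at t=0 h): 475·exp(−0.06931·28) = 68.204 mg/L
Dose 2 (165 mg at t=10 h): 165·exp(−0.06931·18) = 47.384 mg/L
Dose 3 (15 mg at t=20 h): 15·exp(−0.06931·8) = 8.615 mg/L
C(28) = 68.204 + 47.384 + 8.615 = 124.203 mg/L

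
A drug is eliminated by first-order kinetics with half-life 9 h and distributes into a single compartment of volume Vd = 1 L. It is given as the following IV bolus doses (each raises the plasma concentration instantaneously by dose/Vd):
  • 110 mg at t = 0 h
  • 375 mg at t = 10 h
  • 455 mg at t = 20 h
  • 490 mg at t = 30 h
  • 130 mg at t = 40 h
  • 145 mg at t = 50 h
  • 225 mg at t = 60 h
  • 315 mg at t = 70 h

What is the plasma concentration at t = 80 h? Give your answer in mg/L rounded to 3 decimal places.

231.240 mg/L

k = ln 2 / 9 = 0.07702 per h
Dose 1 (110 mg at t=0 h): 110·exp(−0.07702·80) = 0.232 mg/L
Dose 2 (375 mg at t=10 h): 375·exp(−0.07702·70) = 1.709 mg/L
Dose 3 (455 mg at t=20 h): 455·exp(−0.07702·60) = 4.479 mg/L
Dose 4 (490 mg at t=30 h): 490·exp(−0.07702·50) = 10.419 mg/L
Dose 5 (130 mg at t=40 h): 130·exp(−0.07702·40) = 5.971 mg/L
Dose 6 (145 mg at t=50 h): 145·exp(−0.07702·30) = 14.386 mg/L
Dose 7 (225 mg at t=60 h): 225·exp(−0.07702·20) = 48.220 mg/L
Dose 8 (315 mg at t=70 h): 315·exp(−0.07702·10) = 145.825 mg/L
C(80) = 0.232 + 1.709 + 4.479 + 10.419 + 5.971 + 14.386 + 48.220 + 145.825 = 231.240 mg/L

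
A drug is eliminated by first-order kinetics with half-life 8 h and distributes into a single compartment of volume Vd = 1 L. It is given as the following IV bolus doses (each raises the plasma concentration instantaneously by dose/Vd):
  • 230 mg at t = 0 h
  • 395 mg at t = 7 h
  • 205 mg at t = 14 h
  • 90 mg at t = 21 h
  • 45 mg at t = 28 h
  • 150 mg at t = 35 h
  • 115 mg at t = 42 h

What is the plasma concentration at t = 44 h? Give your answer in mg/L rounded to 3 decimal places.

225.324 mg/L

k = ln 2 / 8 = 0.08664 per h
Dose 1 (230 mg at t=0 h): 230·exp(−0.08664·44) = 5.082 mg/L
Dose 2 (395 mg at t=7 h): 395·exp(−0.08664·37) = 16.008 mg/L
Dose 3 (205 mg at t=14 h): 205·exp(−0.08664·30) = 15.237 mg/L
Dose 4 (90 mg at t=21 h): 90·exp(−0.08664·23) = 12.268 mg/L
Dose 5 (45 mg at t=28 h): 45·exp(−0.08664·16) = 11.250 mg/L
Dose 6 (150 mg at t=35 h): 150·exp(−0.08664·9) = 68.775 mg/L
Dose 7 (115 mg at t=42 h): 115·exp(−0.08664·2) = 96.703 mg/L
C(44) = 5.082 + 16.008 + 15.237 + 12.268 + 11.250 + 68.775 + 96.703 = 225.324 mg/L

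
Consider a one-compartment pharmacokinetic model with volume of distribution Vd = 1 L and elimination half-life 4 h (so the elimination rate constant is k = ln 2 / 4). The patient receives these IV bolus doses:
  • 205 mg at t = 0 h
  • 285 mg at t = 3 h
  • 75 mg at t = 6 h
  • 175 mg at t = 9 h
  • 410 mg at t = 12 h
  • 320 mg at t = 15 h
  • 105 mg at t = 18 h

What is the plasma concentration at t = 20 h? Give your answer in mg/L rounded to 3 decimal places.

365.317 mg/L

k = ln 2 / 4 = 0.17329 per h
Dose 1 (205 mg at t=0 h): 205·exp(−0.17329·20) = 6.406 mg/L
Dose 2 (285 mg at t=3 h): 285·exp(−0.17329·17) = 14.978 mg/L
Dose 3 (75 mg at t=6 h): 75·exp(−0.17329·14) = 6.629 mg/L
Dose 4 (175 mg at t=9 h): 175·exp(−0.17329·11) = 26.014 mg/L
Dose 5 (410 mg at t=12 h): 410·exp(−0.17329·8) = 102.500 mg/L
Dose 6 (320 mg at t=15 h): 320·exp(−0.17329·5) = 134.543 mg/L
Dose 7 (105 mg at t=18 h): 105·exp(−0.17329·2) = 74.246 mg/L
C(20) = 6.406 + 14.978 + 6.629 + 26.014 + 102.500 + 134.543 + 74.246 = 365.317 mg/L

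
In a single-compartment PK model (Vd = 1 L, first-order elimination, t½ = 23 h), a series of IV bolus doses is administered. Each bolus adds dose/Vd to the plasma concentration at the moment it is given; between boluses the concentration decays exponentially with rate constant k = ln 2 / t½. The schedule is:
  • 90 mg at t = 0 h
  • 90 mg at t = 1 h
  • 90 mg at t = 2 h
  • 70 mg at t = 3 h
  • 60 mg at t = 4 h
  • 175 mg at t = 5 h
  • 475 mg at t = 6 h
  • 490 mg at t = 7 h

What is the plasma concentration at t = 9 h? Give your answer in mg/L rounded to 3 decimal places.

1372.653 mg/L

k = ln 2 / 23 = 0.03014 per h
Dose 1 (90 mg at t=0 h): 90·exp(−0.03014·9) = 68.620 mg/L
Dose 2 (90 mg at t=1 h): 90·exp(−0.03014·8) = 70.719 mg/L
Dose 3 (90 mg at t=2 h): 90·exp(−0.03014·7) = 72.883 mg/L
Dose 4 (70 mg at t=3 h): 70·exp(−0.03014·6) = 58.421 mg/L
Dose 5 (60 mg at t=4 h): 60·exp(−0.03014·5) = 51.607 mg/L
Dose 6 (175 mg at t=5 h): 175·exp(−0.03014·4) = 155.126 mg/L
Dose 7 (475 mg at t=6 h): 475·exp(−0.03014·3) = 433.939 mg/L
Dose 8 (490 mg at t=7 h): 490·exp(−0.03014·2) = 461.338 mg/L
C(9) = 68.620 + 70.719 + 72.883 + 58.421 + 51.607 + 155.126 + 433.939 + 461.338 = 1372.653 mg/L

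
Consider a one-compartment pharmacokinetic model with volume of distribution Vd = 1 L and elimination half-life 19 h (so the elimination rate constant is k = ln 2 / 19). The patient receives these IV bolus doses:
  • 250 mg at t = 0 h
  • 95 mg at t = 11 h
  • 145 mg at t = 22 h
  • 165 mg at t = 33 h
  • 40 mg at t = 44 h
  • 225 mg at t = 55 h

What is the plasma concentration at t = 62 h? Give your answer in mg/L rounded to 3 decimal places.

326.836 mg/L

k = ln 2 / 19 = 0.03648 per h
Dose 1 (250 mg at t=0 h): 250·exp(−0.03648·62) = 26.039 mg/L
Dose 2 (95 mg at t=11 h): 95·exp(−0.03648·51) = 14.781 mg/L
Dose 3 (145 mg at t=22 h): 145·exp(−0.03648·40) = 33.699 mg/L
Dose 4 (165 mg at t=33 h): 165·exp(−0.03648·29) = 57.282 mg/L
Dose 5 (40 mg at t=44 h): 40·exp(−0.03648·18) = 20.743 mg/L
Dose 6 (225 mg at t=55 h): 225·exp(−0.03648·7) = 174.292 mg/L
C(62) = 26.039 + 14.781 + 33.699 + 57.282 + 20.743 + 174.292 = 326.836 mg/L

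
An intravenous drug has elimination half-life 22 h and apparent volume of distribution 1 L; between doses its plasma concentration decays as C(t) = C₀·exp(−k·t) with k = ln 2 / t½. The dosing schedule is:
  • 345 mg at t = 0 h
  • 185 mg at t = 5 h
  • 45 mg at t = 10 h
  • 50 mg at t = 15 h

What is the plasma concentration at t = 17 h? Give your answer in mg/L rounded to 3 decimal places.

411.730 mg/L

k = ln 2 / 22 = 0.03151 per h
Dose 1 (345 mg at t=0 h): 345·exp(−0.03151·17) = 201.932 mg/L
Dose 2 (185 mg at t=5 h): 185·exp(−0.03151·12) = 126.757 mg/L
Dose 3 (45 mg at t=10 h): 45·exp(−0.03151·7) = 36.094 mg/L
Dose 4 (50 mg at t=15 h): 50·exp(−0.03151·2) = 46.947 mg/L
C(17) = 201.932 + 126.757 + 36.094 + 46.947 = 411.730 mg/L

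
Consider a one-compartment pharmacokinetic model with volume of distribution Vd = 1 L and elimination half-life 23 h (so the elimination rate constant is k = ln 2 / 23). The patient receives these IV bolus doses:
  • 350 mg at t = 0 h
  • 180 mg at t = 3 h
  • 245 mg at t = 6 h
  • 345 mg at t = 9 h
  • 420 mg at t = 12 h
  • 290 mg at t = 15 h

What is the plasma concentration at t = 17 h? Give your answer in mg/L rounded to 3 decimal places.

k = ln 2 / 23 = 0.03014 per h
Dose 1 (350 mg at t=0 h): 350·exp(−0.03014·17) = 209.685 mg/L
Dose 2 (180 mg at t=3 h): 180·exp(−0.03014·14) = 118.042 mg/L
Dose 3 (245 mg at t=6 h): 245·exp(−0.03014·11) = 175.871 mg/L
Dose 4 (345 mg at t=9 h): 345·exp(−0.03014·8) = 271.090 mg/L
Dose 5 (420 mg at t=12 h): 420·exp(−0.03014·5) = 361.250 mg/L
Dose 6 (290 mg at t=15 h): 290·exp(−0.03014·2) = 273.037 mg/L
C(17) = 209.685 + 118.042 + 175.871 + 271.090 + 361.250 + 273.037 = 1408.975 mg/L

1408.975 mg/L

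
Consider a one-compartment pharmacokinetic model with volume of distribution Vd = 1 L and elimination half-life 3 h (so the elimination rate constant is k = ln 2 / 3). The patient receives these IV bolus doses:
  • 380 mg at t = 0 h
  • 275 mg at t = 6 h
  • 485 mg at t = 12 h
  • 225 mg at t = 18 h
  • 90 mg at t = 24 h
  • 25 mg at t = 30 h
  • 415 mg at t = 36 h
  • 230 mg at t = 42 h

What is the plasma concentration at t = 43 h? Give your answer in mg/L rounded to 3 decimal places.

268.399 mg/L

k = ln 2 / 3 = 0.23105 per h
Dose 1 (380 mg at t=0 h): 380·exp(−0.23105·43) = 0.018 mg/L
Dose 2 (275 mg at t=6 h): 275·exp(−0.23105·37) = 0.053 mg/L
Dose 3 (485 mg at t=12 h): 485·exp(−0.23105·31) = 0.376 mg/L
Dose 4 (225 mg at t=18 h): 225·exp(−0.23105·25) = 0.698 mg/L
Dose 5 (90 mg at t=24 h): 90·exp(−0.23105·19) = 1.116 mg/L
Dose 6 (25 mg at t=30 h): 25·exp(−0.23105·13) = 1.240 mg/L
Dose 7 (415 mg at t=36 h): 415·exp(−0.23105·7) = 82.346 mg/L
Dose 8 (230 mg at t=42 h): 230·exp(−0.23105·1) = 182.551 mg/L
C(43) = 0.018 + 0.053 + 0.376 + 0.698 + 1.116 + 1.240 + 82.346 + 182.551 = 268.399 mg/L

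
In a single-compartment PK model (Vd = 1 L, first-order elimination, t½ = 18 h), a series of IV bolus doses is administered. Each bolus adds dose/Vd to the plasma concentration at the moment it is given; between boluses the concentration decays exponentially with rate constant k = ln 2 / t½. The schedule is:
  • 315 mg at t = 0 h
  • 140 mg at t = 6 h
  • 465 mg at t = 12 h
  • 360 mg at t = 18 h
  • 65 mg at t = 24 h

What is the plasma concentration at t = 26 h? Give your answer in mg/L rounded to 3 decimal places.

776.505 mg/L

k = ln 2 / 18 = 0.03851 per h
Dose 1 (315 mg at t=0 h): 315·exp(−0.03851·26) = 115.742 mg/L
Dose 2 (140 mg at t=6 h): 140·exp(−0.03851·20) = 64.811 mg/L
Dose 3 (465 mg at t=12 h): 465·exp(−0.03851·14) = 271.218 mg/L
Dose 4 (360 mg at t=18 h): 360·exp(−0.03851·8) = 264.552 mg/L
Dose 5 (65 mg at t=24 h): 65·exp(−0.03851·2) = 60.182 mg/L
C(26) = 115.742 + 64.811 + 271.218 + 264.552 + 60.182 = 776.505 mg/L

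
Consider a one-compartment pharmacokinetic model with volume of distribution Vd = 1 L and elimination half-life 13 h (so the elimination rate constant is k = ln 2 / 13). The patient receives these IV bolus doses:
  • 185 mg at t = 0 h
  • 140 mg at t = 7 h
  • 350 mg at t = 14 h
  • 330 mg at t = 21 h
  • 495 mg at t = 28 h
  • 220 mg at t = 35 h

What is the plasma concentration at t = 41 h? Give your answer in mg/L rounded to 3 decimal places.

k = ln 2 / 13 = 0.05332 per h
Dose 1 (185 mg at t=0 h): 185·exp(−0.05332·41) = 20.786 mg/L
Dose 2 (140 mg at t=7 h): 140·exp(−0.05332·34) = 22.846 mg/L
Dose 3 (350 mg at t=14 h): 350·exp(−0.05332·27) = 82.957 mg/L
Dose 4 (330 mg at t=21 h): 330·exp(−0.05332·20) = 113.603 mg/L
Dose 5 (495 mg at t=28 h): 495·exp(−0.05332·13) = 247.500 mg/L
Dose 6 (220 mg at t=35 h): 220·exp(−0.05332·6) = 159.767 mg/L
C(41) = 20.786 + 22.846 + 82.957 + 113.603 + 247.500 + 159.767 = 647.459 mg/L

647.459 mg/L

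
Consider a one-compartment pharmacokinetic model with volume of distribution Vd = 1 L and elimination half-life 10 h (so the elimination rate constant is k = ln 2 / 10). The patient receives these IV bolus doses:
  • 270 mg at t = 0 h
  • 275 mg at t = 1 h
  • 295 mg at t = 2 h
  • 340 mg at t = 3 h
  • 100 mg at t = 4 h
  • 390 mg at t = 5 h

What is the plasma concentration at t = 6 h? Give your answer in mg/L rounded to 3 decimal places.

k = ln 2 / 10 = 0.06931 per h
Dose 1 (270 mg at t=0 h): 270·exp(−0.06931·6) = 178.134 mg/L
Dose 2 (275 mg at t=1 h): 275·exp(−0.06931·5) = 194.454 mg/L
Dose 3 (295 mg at t=2 h): 295·exp(−0.06931·4) = 223.568 mg/L
Dose 4 (340 mg at t=3 h): 340·exp(−0.06931·3) = 276.166 mg/L
Dose 5 (100 mg at t=4 h): 100·exp(−0.06931·2) = 87.055 mg/L
Dose 6 (390 mg at t=5 h): 390·exp(−0.06931·1) = 363.883 mg/L
C(6) = 178.134 + 194.454 + 223.568 + 276.166 + 87.055 + 363.883 = 1323.260 mg/L

1323.260 mg/L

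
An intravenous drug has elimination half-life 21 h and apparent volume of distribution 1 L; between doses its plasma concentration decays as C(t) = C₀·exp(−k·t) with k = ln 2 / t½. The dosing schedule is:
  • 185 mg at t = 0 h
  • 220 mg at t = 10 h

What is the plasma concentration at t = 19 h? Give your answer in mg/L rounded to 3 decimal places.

k = ln 2 / 21 = 0.03301 per h
Dose 1 (185 mg at t=0 h): 185·exp(−0.03301·19) = 98.812 mg/L
Dose 2 (220 mg at t=10 h): 220·exp(−0.03301·9) = 163.459 mg/L
C(19) = 98.812 + 163.459 = 262.272 mg/L

262.272 mg/L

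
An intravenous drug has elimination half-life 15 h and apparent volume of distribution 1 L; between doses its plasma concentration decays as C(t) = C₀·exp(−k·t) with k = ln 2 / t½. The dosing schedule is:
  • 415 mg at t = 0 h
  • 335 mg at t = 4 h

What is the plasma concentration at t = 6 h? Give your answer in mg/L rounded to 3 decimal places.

619.938 mg/L

k = ln 2 / 15 = 0.04621 per h
Dose 1 (415 mg at t=0 h): 415·exp(−0.04621·6) = 314.511 mg/L
Dose 2 (335 mg at t=4 h): 335·exp(−0.04621·2) = 305.427 mg/L
C(6) = 314.511 + 305.427 = 619.938 mg/L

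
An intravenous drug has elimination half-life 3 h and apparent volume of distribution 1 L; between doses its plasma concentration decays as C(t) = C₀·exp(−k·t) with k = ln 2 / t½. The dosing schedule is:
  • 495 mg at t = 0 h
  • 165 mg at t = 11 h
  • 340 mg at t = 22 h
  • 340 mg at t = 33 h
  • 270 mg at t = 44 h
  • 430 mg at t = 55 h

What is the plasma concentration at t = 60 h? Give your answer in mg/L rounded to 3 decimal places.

142.857 mg/L

k = ln 2 / 3 = 0.23105 per h
Dose 1 (495 mg at t=0 h): 495·exp(−0.23105·60) = 0.000 mg/L
Dose 2 (165 mg at t=11 h): 165·exp(−0.23105·49) = 0.002 mg/L
Dose 3 (340 mg at t=22 h): 340·exp(−0.23105·38) = 0.052 mg/L
Dose 4 (340 mg at t=33 h): 340·exp(−0.23105·27) = 0.664 mg/L
Dose 5 (270 mg at t=44 h): 270·exp(−0.23105·16) = 6.697 mg/L
Dose 6 (430 mg at t=55 h): 430·exp(−0.23105·5) = 135.442 mg/L
C(60) = 0.000 + 0.002 + 0.052 + 0.664 + 6.697 + 135.442 = 142.857 mg/L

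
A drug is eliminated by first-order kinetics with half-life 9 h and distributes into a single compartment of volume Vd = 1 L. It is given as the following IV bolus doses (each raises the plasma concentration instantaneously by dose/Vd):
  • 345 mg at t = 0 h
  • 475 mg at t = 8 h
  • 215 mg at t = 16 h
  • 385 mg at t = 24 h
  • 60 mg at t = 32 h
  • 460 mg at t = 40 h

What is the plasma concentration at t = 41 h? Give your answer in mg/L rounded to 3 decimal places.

k = ln 2 / 9 = 0.07702 per h
Dose 1 (345 mg at t=0 h): 345·exp(−0.07702·41) = 14.671 mg/L
Dose 2 (475 mg at t=8 h): 475·exp(−0.07702·33) = 37.404 mg/L
Dose 3 (215 mg at t=16 h): 215·exp(−0.07702·25) = 31.350 mg/L
Dose 4 (385 mg at t=24 h): 385·exp(−0.07702·17) = 103.956 mg/L
Dose 5 (60 mg at t=32 h): 60·exp(−0.07702·9) = 30.000 mg/L
Dose 6 (460 mg at t=40 h): 460·exp(−0.07702·1) = 425.902 mg/L
C(41) = 14.671 + 37.404 + 31.350 + 103.956 + 30.000 + 425.902 = 643.284 mg/L

643.284 mg/L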